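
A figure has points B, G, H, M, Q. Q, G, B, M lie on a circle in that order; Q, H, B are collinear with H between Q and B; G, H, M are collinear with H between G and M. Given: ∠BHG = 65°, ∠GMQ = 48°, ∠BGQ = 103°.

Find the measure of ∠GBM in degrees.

1. ∠GBQ = 48°  [same arc QG]
2. ∠BQG = 29°  [△QGB]
3. ∠BGM = 67°  [△GHB]
4. ∠BMG = 29°  [same arc GB]
5. ∠GBM = 84°  [△GBM]

∠GBM = 84°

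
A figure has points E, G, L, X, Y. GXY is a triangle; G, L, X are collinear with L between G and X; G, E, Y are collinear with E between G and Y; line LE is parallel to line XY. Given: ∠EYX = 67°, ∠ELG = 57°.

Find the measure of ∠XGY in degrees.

∠XGY = 56°

1. ∠GYX = 67°  [E on ray YG]
2. ∠GXY = 57°  [LE∥XY, corresponding at L]
3. ∠XGY = 56°  [△GXY]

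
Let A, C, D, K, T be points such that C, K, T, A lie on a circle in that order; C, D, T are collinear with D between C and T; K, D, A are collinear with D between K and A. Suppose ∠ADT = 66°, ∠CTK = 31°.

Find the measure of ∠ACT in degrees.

∠ACT = 35°

1. ∠ADC = 114°  [linear pair at D on CT]
2. ∠CAK = 31°  [same arc CK]
3. ∠ACT = 35°  [△CDA]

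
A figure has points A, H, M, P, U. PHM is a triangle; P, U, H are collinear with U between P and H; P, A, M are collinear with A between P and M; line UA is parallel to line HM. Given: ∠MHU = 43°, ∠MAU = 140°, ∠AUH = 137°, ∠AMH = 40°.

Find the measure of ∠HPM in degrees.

1. ∠MHP = 43°  [U on ray HP]
2. ∠HMP = 40°  [A on ray MP]
3. ∠HPM = 97°  [△PHM]

∠HPM = 97°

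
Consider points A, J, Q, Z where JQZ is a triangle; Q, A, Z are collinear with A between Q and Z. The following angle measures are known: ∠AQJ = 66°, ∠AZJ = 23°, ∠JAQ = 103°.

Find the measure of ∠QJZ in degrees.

∠QJZ = 91°

1. ∠JQZ = 66°  [A on ray QZ]
2. ∠JZQ = 23°  [A on ray ZQ]
3. ∠QJZ = 91°  [△JQZ]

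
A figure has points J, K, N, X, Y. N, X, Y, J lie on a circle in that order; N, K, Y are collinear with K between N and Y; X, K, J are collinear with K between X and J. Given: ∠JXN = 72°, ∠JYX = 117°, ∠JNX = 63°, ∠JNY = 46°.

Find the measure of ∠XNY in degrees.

1. ∠JYN = 72°  [same arc NJ]
2. ∠NJX = 45°  [△NXJ]
3. ∠NJY = 62°  [△NYJ]
4. ∠NYX = 45°  [same arc NX]
5. ∠NXY = 118°  [cyclic NXYJ, opposite ∠X+∠J]
6. ∠XNY = 17°  [△NXY]

∠XNY = 17°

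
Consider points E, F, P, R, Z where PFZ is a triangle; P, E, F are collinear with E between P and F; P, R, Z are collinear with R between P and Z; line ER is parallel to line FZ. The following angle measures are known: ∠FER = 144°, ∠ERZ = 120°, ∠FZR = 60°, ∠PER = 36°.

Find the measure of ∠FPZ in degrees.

1. ∠FZP = 60°  [R on ray ZP]
2. ∠PFZ = 36°  [ER∥FZ, corresponding at E]
3. ∠FPZ = 84°  [△PFZ]

∠FPZ = 84°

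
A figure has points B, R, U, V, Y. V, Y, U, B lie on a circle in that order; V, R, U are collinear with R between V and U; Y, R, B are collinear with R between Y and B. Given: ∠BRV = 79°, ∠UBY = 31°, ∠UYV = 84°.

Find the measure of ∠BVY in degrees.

∠BVY = 67°

1. ∠URY = 79°  [vertical angles at R]
2. ∠UVY = 31°  [same arc YU]
3. ∠VUY = 65°  [△VYU]
4. ∠VRY = 101°  [linear pair at R on VU]
5. ∠BYV = 48°  [△VRY]
6. ∠VBY = 65°  [same arc VY]
7. ∠BVY = 67°  [△VYB]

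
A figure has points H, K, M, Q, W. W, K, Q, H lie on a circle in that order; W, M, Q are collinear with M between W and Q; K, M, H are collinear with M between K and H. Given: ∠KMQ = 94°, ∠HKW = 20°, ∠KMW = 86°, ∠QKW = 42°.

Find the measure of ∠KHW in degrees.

1. ∠KWQ = 74°  [△WMK]
2. ∠KQW = 64°  [△WKQ]
3. ∠KHW = 64°  [same arc WK]

∠KHW = 64°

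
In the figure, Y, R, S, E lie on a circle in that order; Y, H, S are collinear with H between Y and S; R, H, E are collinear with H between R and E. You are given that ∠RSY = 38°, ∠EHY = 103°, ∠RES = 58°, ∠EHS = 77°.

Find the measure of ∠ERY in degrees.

∠ERY = 45°

1. ∠RYS = 58°  [same arc RS]
2. ∠RHY = 77°  [vertical angles at H]
3. ∠ERY = 45°  [△YHR]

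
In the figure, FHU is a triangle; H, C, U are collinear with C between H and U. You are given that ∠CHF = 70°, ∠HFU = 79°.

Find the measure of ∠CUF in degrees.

1. ∠FHU = 70°  [C on ray HU]
2. ∠FUH = 31°  [△FHU]
3. ∠CUF = 31°  [C on ray UH]

∠CUF = 31°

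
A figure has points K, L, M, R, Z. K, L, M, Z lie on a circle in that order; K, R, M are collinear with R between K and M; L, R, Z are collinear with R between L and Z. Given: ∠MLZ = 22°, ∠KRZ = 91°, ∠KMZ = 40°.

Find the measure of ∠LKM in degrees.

1. ∠LRM = 91°  [vertical angles at R]
2. ∠KLZ = 40°  [same arc KZ]
3. ∠KRL = 89°  [linear pair at R on KM]
4. ∠LKM = 51°  [△KRL]

∠LKM = 51°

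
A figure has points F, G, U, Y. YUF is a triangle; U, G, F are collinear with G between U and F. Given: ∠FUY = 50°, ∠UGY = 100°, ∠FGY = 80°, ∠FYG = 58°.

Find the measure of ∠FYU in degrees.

∠FYU = 88°

1. ∠GFY = 42°  [△YGF]
2. ∠UFY = 42°  [G on ray FU]
3. ∠FYU = 88°  [△YUF]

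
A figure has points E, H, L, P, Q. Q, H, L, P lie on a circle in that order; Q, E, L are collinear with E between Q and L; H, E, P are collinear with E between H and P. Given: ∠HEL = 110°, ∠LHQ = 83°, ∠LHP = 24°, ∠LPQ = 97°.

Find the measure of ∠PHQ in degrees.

1. ∠HEQ = 70°  [linear pair at E on QL]
2. ∠HLQ = 46°  [△HEL]
3. ∠HQL = 51°  [△QHL]
4. ∠PHQ = 59°  [△QEH]

∠PHQ = 59°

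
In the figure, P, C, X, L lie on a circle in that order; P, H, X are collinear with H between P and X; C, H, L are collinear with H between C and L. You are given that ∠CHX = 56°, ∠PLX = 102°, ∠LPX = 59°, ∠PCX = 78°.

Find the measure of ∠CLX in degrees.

∠CLX = 37°

1. ∠LHP = 56°  [vertical angles at H]
2. ∠LXP = 19°  [△PXL]
3. ∠LHX = 124°  [linear pair at H on PX]
4. ∠CLX = 37°  [△XHL]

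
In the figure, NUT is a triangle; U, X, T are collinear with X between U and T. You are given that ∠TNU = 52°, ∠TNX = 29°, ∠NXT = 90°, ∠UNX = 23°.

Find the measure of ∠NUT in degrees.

1. ∠NXU = 90°  [linear pair at X on UT]
2. ∠NUX = 67°  [△NUX]
3. ∠NUT = 67°  [X on ray UT]

∠NUT = 67°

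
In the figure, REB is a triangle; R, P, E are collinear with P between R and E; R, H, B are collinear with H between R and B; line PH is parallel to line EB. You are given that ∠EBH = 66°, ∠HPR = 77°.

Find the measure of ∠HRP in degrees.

∠HRP = 37°

1. ∠EBR = 66°  [H on ray BR]
2. ∠BER = 77°  [PH∥EB, corresponding at P]
3. ∠BRE = 37°  [△REB]
4. ∠HRP = 37°  [P on RE, H on RB]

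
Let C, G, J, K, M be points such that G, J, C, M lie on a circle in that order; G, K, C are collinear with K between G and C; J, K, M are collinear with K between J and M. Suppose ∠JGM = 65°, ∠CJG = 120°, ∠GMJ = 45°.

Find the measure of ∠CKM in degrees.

1. ∠GJM = 70°  [△GJM]
2. ∠CMG = 60°  [cyclic GJCM, opposite ∠J+∠M]
3. ∠GCM = 70°  [same arc GM]
4. ∠CGM = 50°  [△GCM]
5. ∠GKM = 85°  [△GKM]
6. ∠CKM = 95°  [linear pair at K on GC]

∠CKM = 95°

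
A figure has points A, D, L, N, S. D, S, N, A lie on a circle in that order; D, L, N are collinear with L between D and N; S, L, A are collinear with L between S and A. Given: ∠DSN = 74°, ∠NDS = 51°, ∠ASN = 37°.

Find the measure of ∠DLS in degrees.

1. ∠DNS = 55°  [△DSN]
2. ∠NLS = 88°  [△SLN]
3. ∠DLS = 92°  [linear pair at L on DN]

∠DLS = 92°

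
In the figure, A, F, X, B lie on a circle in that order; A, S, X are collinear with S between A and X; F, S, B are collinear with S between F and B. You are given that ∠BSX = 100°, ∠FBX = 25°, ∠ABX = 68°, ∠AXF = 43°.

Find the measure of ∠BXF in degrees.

∠BXF = 98°

1. ∠AXB = 55°  [△XSB]
2. ∠BAX = 57°  [△AXB]
3. ∠BFX = 57°  [same arc XB]
4. ∠BXF = 98°  [△FXB]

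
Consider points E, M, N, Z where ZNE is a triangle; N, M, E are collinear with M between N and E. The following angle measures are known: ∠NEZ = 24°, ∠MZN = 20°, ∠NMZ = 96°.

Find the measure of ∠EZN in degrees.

1. ∠MNZ = 64°  [△ZNM]
2. ∠ENZ = 64°  [M on ray NE]
3. ∠EZN = 92°  [△ZNE]

∠EZN = 92°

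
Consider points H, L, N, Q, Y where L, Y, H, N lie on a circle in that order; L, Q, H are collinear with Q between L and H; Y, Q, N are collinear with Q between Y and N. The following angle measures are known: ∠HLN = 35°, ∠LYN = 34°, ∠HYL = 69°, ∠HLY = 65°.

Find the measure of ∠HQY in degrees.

1. ∠HYN = 35°  [same arc HN]
2. ∠LHY = 46°  [△LYH]
3. ∠HQY = 99°  [△YQH]

∠HQY = 99°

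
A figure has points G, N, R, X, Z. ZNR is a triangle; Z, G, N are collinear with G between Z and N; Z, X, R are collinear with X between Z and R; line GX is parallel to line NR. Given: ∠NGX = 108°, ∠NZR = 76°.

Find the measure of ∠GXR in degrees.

∠GXR = 148°

1. ∠XGZ = 72°  [linear pair at G on ZN]
2. ∠GZX = 76°  [G on ZN, X on ZR]
3. ∠GXZ = 32°  [△ZGX]
4. ∠GXR = 148°  [linear pair at X on ZR]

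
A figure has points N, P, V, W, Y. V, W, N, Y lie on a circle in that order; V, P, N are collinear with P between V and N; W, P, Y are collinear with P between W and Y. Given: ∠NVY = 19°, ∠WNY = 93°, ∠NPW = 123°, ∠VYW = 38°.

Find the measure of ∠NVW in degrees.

1. ∠NWY = 19°  [same arc NY]
2. ∠NYW = 68°  [△WNY]
3. ∠NVW = 68°  [same arc WN]

∠NVW = 68°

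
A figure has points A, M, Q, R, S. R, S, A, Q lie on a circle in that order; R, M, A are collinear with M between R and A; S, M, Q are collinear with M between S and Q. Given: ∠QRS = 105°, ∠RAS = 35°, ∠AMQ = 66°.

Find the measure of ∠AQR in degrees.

1. ∠RQS = 35°  [same arc RS]
2. ∠QMR = 114°  [linear pair at M on RA]
3. ∠QSR = 40°  [△RSQ]
4. ∠ARQ = 31°  [△RMQ]
5. ∠QAR = 40°  [same arc RQ]
6. ∠AQR = 109°  [△RAQ]

∠AQR = 109°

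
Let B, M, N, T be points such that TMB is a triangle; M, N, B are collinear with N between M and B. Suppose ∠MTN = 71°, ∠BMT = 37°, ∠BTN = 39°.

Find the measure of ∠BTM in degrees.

1. ∠NMT = 37°  [N on ray MB]
2. ∠MNT = 72°  [△TMN]
3. ∠BNT = 108°  [linear pair at N on MB]
4. ∠NBT = 33°  [△TNB]
5. ∠MBT = 33°  [N on ray BM]
6. ∠BTM = 110°  [△TMB]

∠BTM = 110°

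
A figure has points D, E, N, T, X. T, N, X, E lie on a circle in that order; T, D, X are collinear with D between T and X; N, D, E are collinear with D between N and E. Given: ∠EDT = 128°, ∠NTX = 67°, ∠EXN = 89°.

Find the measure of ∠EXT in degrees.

∠EXT = 61°

1. ∠EDX = 52°  [linear pair at D on TX]
2. ∠NEX = 67°  [same arc NX]
3. ∠EXT = 61°  [△XDE]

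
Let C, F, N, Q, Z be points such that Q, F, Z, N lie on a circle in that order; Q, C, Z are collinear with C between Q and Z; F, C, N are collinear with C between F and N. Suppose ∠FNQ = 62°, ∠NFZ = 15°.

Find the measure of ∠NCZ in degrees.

∠NCZ = 77°

1. ∠NQZ = 15°  [same arc ZN]
2. ∠NCQ = 103°  [△QCN]
3. ∠NCZ = 77°  [linear pair at C on QZ]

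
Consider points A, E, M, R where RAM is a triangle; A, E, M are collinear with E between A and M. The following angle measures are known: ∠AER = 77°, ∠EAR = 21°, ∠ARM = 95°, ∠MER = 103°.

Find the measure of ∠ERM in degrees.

1. ∠MAR = 21°  [E on ray AM]
2. ∠AMR = 64°  [△RAM]
3. ∠EMR = 64°  [E on ray MA]
4. ∠ERM = 13°  [△REM]

∠ERM = 13°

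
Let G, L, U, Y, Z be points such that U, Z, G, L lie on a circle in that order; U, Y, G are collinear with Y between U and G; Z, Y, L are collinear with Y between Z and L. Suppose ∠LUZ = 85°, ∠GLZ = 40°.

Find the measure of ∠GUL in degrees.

1. ∠LGZ = 95°  [cyclic UZGL, opposite ∠U+∠G]
2. ∠GZL = 45°  [△ZGL]
3. ∠GUL = 45°  [same arc GL]

∠GUL = 45°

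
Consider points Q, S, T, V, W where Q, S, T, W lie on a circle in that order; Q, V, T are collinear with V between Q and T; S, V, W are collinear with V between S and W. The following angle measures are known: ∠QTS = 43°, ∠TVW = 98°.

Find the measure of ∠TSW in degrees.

∠TSW = 55°

1. ∠QWS = 43°  [same arc QS]
2. ∠QVW = 82°  [linear pair at V on QT]
3. ∠TQW = 55°  [△QVW]
4. ∠TSW = 55°  [same arc TW]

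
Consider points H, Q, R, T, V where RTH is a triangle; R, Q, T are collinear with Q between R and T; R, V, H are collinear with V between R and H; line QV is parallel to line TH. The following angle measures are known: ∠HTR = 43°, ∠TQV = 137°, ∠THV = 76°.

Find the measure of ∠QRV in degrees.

∠QRV = 61°

1. ∠RHT = 76°  [V on ray HR]
2. ∠HRT = 61°  [△RTH]
3. ∠QRV = 61°  [Q on RT, V on RH]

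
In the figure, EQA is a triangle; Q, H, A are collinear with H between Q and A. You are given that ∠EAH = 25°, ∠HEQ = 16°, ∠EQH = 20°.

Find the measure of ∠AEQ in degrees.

1. ∠EAQ = 25°  [H on ray AQ]
2. ∠AQE = 20°  [H on ray QA]
3. ∠AEQ = 135°  [△EQA]

∠AEQ = 135°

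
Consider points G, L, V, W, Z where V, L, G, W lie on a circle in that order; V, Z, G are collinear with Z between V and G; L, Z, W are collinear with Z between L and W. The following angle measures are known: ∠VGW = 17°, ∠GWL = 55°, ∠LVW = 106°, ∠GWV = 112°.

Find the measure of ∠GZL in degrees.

1. ∠VLW = 17°  [same arc VW]
2. ∠GVL = 55°  [same arc LG]
3. ∠LZV = 108°  [△VZL]
4. ∠GZL = 72°  [linear pair at Z on VG]

∠GZL = 72°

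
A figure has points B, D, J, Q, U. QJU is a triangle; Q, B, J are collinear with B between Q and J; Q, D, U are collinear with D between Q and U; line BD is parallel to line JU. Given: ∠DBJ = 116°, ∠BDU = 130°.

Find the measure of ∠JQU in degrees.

1. ∠DBQ = 64°  [linear pair at B on QJ]
2. ∠BDQ = 50°  [linear pair at D on QU]
3. ∠BQD = 66°  [△QBD]
4. ∠JQU = 66°  [B on QJ, D on QU]

∠JQU = 66°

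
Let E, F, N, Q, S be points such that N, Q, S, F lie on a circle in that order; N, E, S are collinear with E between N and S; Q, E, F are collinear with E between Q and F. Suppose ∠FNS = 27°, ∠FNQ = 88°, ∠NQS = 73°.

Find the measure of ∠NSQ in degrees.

∠NSQ = 46°

1. ∠FQS = 27°  [same arc SF]
2. ∠FSQ = 92°  [cyclic NQSF, opposite ∠N+∠S]
3. ∠QFS = 61°  [△QSF]
4. ∠QNS = 61°  [same arc QS]
5. ∠NSQ = 46°  [△NQS]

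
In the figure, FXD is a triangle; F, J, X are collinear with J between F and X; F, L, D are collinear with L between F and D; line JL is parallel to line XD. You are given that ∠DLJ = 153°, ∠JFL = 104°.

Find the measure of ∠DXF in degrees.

∠DXF = 49°

1. ∠FLJ = 27°  [linear pair at L on FD]
2. ∠FJL = 49°  [△FJL]
3. ∠DXF = 49°  [JL∥XD, corresponding at J]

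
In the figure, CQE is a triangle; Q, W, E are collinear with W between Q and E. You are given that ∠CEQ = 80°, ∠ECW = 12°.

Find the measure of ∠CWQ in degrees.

1. ∠CEW = 80°  [W on ray EQ]
2. ∠CWE = 88°  [△CWE]
3. ∠CWQ = 92°  [linear pair at W on QE]

∠CWQ = 92°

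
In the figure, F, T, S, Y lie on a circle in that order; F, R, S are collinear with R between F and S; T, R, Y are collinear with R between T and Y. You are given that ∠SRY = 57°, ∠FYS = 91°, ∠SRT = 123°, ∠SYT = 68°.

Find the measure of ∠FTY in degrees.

∠FTY = 55°

1. ∠FRT = 57°  [vertical angles at R]
2. ∠SFT = 68°  [same arc TS]
3. ∠FTY = 55°  [△FRT]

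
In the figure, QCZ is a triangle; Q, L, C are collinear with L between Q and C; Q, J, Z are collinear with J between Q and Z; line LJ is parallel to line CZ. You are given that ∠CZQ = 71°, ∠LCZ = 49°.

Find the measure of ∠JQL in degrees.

∠JQL = 60°

1. ∠QCZ = 49°  [L on ray CQ]
2. ∠CQZ = 60°  [△QCZ]
3. ∠JQL = 60°  [L on QC, J on QZ]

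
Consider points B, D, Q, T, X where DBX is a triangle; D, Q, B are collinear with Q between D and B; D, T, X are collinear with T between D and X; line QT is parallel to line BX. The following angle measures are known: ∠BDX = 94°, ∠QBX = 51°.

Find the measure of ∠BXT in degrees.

∠BXT = 35°

1. ∠DBX = 51°  [Q on ray BD]
2. ∠BXD = 35°  [△DBX]
3. ∠BXT = 35°  [T on ray XD]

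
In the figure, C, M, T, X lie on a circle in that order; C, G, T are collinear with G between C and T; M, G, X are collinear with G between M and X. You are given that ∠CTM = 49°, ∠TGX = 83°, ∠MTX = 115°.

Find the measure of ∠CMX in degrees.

∠CMX = 66°

1. ∠CXM = 49°  [same arc CM]
2. ∠MCX = 65°  [cyclic CMTX, opposite ∠C+∠T]
3. ∠CMX = 66°  [△CMX]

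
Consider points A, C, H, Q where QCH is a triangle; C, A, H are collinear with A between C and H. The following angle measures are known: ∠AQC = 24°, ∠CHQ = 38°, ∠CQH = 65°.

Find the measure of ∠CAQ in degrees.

1. ∠HCQ = 77°  [△QCH]
2. ∠ACQ = 77°  [A on ray CH]
3. ∠CAQ = 79°  [△QCA]

∠CAQ = 79°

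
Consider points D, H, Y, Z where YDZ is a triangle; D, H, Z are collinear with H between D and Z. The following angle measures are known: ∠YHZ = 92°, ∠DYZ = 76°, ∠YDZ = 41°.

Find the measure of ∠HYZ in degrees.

1. ∠DZY = 63°  [△YDZ]
2. ∠HZY = 63°  [H on ray ZD]
3. ∠HYZ = 25°  [△YHZ]

∠HYZ = 25°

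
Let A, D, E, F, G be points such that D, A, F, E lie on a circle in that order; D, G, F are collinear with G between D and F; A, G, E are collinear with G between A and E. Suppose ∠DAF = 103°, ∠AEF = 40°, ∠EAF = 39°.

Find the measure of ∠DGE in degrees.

∠DGE = 104°

1. ∠DEF = 77°  [cyclic DAFE, opposite ∠A+∠E]
2. ∠EDF = 39°  [same arc FE]
3. ∠DFE = 64°  [△DFE]
4. ∠EGF = 76°  [△FGE]
5. ∠DGE = 104°  [linear pair at G on DF]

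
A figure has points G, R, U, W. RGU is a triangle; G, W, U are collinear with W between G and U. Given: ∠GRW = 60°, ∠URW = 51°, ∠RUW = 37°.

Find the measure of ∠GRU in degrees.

1. ∠RWU = 92°  [△RWU]
2. ∠GUR = 37°  [W on ray UG]
3. ∠GWR = 88°  [linear pair at W on GU]
4. ∠RGW = 32°  [△RGW]
5. ∠RGU = 32°  [W on ray GU]
6. ∠GRU = 111°  [△RGU]

∠GRU = 111°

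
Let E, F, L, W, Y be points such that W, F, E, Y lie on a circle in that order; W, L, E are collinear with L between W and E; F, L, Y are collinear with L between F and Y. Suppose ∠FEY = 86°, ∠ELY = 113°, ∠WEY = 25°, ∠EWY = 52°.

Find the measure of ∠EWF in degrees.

∠EWF = 42°

1. ∠FLW = 113°  [vertical angles at L]
2. ∠WFY = 25°  [same arc WY]
3. ∠EWF = 42°  [△WLF]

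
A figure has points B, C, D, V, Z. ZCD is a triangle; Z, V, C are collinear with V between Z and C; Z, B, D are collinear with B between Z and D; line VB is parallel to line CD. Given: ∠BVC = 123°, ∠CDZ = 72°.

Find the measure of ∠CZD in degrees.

1. ∠BVZ = 57°  [linear pair at V on ZC]
2. ∠VBZ = 72°  [VB∥CD, corresponding at B]
3. ∠BZV = 51°  [△ZVB]
4. ∠CZD = 51°  [V on ZC, B on ZD]

∠CZD = 51°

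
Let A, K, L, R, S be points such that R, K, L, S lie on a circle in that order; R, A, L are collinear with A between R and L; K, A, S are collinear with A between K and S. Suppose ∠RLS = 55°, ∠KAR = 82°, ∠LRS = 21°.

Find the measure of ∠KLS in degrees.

∠KLS = 116°

1. ∠LAS = 82°  [vertical angles at A]
2. ∠LKS = 21°  [same arc LS]
3. ∠KSL = 43°  [△LAS]
4. ∠KLS = 116°  [△KLS]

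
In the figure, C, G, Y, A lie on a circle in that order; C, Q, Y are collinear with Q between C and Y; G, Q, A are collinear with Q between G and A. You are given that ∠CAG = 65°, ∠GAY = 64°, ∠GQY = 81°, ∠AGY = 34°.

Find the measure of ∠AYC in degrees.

1. ∠GCY = 64°  [same arc GY]
2. ∠CQG = 99°  [linear pair at Q on CY]
3. ∠AGC = 17°  [△CQG]
4. ∠AYC = 17°  [same arc CA]

∠AYC = 17°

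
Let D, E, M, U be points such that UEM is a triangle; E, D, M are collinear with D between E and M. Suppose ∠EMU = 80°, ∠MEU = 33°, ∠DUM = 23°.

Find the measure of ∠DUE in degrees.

1. ∠DMU = 80°  [D on ray ME]
2. ∠DEU = 33°  [D on ray EM]
3. ∠MDU = 77°  [△UDM]
4. ∠EDU = 103°  [linear pair at D on EM]
5. ∠DUE = 44°  [△UED]

∠DUE = 44°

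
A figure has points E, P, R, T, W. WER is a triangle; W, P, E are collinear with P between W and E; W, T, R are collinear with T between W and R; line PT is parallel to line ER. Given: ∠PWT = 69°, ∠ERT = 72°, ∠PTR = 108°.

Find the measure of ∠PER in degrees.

∠PER = 39°

1. ∠EWR = 69°  [P on WE, T on WR]
2. ∠ERW = 72°  [T on ray RW]
3. ∠REW = 39°  [△WER]
4. ∠PER = 39°  [P on ray EW]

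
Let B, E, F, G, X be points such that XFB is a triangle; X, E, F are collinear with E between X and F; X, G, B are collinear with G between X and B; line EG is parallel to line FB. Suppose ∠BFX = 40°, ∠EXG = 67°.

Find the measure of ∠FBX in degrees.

∠FBX = 73°

1. ∠GEX = 40°  [EG∥FB, corresponding at E]
2. ∠EGX = 73°  [△XEG]
3. ∠FBX = 73°  [EG∥FB, corresponding at G]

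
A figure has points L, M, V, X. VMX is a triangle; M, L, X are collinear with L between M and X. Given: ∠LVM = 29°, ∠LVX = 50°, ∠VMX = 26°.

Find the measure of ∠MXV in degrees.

∠MXV = 75°

1. ∠LMV = 26°  [L on ray MX]
2. ∠MLV = 125°  [△VML]
3. ∠VLX = 55°  [linear pair at L on MX]
4. ∠LXV = 75°  [△VLX]
5. ∠MXV = 75°  [L on ray XM]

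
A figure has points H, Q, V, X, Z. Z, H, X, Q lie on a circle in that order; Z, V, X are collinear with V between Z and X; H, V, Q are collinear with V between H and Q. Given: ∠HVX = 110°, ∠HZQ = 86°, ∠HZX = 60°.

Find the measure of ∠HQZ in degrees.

∠HQZ = 44°

1. ∠HVZ = 70°  [linear pair at V on ZX]
2. ∠QHZ = 50°  [△ZVH]
3. ∠HQZ = 44°  [△ZHQ]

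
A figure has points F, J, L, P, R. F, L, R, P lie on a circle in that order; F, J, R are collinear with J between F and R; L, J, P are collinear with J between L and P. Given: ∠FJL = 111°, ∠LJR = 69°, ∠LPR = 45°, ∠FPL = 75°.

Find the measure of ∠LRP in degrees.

∠LRP = 99°

1. ∠FRL = 75°  [same arc FL]
2. ∠PLR = 36°  [△LJR]
3. ∠LRP = 99°  [△LRP]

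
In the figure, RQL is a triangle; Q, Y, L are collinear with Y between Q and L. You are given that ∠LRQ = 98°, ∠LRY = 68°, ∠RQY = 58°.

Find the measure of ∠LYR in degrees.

1. ∠LQR = 58°  [Y on ray QL]
2. ∠QLR = 24°  [△RQL]
3. ∠RLY = 24°  [Y on ray LQ]
4. ∠LYR = 88°  [△RYL]

∠LYR = 88°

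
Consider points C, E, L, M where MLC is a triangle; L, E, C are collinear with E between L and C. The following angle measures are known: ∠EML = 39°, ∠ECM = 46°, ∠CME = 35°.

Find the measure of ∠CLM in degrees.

1. ∠CEM = 99°  [△MEC]
2. ∠LEM = 81°  [linear pair at E on LC]
3. ∠ELM = 60°  [△MLE]
4. ∠CLM = 60°  [E on ray LC]

∠CLM = 60°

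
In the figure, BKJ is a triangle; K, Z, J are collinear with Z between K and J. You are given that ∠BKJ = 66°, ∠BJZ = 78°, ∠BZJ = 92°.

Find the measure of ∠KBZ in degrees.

∠KBZ = 26°

1. ∠BKZ = 66°  [Z on ray KJ]
2. ∠BZK = 88°  [linear pair at Z on KJ]
3. ∠KBZ = 26°  [△BKZ]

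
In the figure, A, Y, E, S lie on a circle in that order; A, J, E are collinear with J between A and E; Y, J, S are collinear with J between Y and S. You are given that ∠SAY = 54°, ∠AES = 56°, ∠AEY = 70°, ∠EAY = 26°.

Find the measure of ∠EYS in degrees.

∠EYS = 28°

1. ∠SEY = 126°  [cyclic AYES, opposite ∠A+∠E]
2. ∠ESY = 26°  [same arc YE]
3. ∠EYS = 28°  [△YES]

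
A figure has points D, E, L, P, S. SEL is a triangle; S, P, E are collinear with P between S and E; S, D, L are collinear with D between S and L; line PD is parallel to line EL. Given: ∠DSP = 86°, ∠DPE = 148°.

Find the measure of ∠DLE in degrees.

∠DLE = 62°

1. ∠DPS = 32°  [linear pair at P on SE]
2. ∠PDS = 62°  [△SPD]
3. ∠LDP = 118°  [linear pair at D on SL]
4. ∠DLE = 62°  [PD∥EL, co-interior at L–D]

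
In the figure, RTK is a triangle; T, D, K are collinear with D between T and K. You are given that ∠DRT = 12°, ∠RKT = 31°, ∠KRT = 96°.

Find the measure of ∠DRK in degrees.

1. ∠KTR = 53°  [△RTK]
2. ∠DKR = 31°  [D on ray KT]
3. ∠DTR = 53°  [D on ray TK]
4. ∠RDT = 115°  [△RTD]
5. ∠KDR = 65°  [linear pair at D on TK]
6. ∠DRK = 84°  [△RDK]

∠DRK = 84°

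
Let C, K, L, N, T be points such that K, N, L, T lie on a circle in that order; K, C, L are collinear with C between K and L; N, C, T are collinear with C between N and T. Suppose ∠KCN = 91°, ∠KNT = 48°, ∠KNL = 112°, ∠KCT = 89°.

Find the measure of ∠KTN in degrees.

1. ∠LKN = 41°  [△KCN]
2. ∠KLN = 27°  [△KNL]
3. ∠KTN = 27°  [same arc KN]

∠KTN = 27°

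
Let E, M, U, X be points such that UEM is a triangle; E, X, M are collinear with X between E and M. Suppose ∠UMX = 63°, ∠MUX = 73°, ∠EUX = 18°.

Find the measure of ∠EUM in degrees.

∠EUM = 91°

1. ∠MXU = 44°  [△UXM]
2. ∠EMU = 63°  [X on ray ME]
3. ∠EXU = 136°  [linear pair at X on EM]
4. ∠UEX = 26°  [△UEX]
5. ∠MEU = 26°  [X on ray EM]
6. ∠EUM = 91°  [△UEM]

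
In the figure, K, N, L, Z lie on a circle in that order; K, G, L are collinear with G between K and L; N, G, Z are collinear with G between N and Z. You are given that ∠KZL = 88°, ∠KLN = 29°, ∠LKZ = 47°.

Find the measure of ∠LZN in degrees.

1. ∠KNL = 92°  [cyclic KNLZ, opposite ∠N+∠Z]
2. ∠LKN = 59°  [△KNL]
3. ∠LZN = 59°  [same arc NL]

∠LZN = 59°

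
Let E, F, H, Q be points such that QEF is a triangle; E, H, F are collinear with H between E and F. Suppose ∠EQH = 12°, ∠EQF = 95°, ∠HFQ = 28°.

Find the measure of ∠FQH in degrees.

1. ∠EFQ = 28°  [H on ray FE]
2. ∠FEQ = 57°  [△QEF]
3. ∠HEQ = 57°  [H on ray EF]
4. ∠EHQ = 111°  [△QEH]
5. ∠FHQ = 69°  [linear pair at H on EF]
6. ∠FQH = 83°  [△QHF]

∠FQH = 83°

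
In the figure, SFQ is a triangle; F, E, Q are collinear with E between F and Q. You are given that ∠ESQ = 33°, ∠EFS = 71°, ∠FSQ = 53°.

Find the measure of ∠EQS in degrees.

1. ∠QFS = 71°  [E on ray FQ]
2. ∠FQS = 56°  [△SFQ]
3. ∠EQS = 56°  [E on ray QF]

∠EQS = 56°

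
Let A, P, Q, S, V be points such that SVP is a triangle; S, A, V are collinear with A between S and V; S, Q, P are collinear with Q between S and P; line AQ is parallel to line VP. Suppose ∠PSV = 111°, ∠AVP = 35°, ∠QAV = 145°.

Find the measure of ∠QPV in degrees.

1. ∠PVS = 35°  [A on ray VS]
2. ∠SPV = 34°  [△SVP]
3. ∠QPV = 34°  [Q on ray PS]

∠QPV = 34°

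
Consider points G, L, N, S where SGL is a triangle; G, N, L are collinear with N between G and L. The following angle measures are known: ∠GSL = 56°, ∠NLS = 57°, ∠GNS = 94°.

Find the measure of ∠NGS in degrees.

∠NGS = 67°

1. ∠GLS = 57°  [N on ray LG]
2. ∠LGS = 67°  [△SGL]
3. ∠NGS = 67°  [N on ray GL]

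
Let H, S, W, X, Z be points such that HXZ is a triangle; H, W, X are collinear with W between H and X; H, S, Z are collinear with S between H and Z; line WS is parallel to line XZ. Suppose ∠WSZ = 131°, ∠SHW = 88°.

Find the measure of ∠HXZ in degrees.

∠HXZ = 43°

1. ∠HSW = 49°  [linear pair at S on HZ]
2. ∠HWS = 43°  [△HWS]
3. ∠HXZ = 43°  [WS∥XZ, corresponding at W]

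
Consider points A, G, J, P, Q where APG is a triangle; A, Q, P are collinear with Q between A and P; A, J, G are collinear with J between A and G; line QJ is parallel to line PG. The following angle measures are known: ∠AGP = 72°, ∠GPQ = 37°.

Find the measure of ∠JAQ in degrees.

∠JAQ = 71°

1. ∠APG = 37°  [Q on ray PA]
2. ∠GAP = 71°  [△APG]
3. ∠JAQ = 71°  [Q on AP, J on AG]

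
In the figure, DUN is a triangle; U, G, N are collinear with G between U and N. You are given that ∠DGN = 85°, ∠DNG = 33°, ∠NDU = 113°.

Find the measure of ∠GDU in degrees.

∠GDU = 51°

1. ∠DGU = 95°  [linear pair at G on UN]
2. ∠DNU = 33°  [G on ray NU]
3. ∠DUN = 34°  [△DUN]
4. ∠DUG = 34°  [G on ray UN]
5. ∠GDU = 51°  [△DUG]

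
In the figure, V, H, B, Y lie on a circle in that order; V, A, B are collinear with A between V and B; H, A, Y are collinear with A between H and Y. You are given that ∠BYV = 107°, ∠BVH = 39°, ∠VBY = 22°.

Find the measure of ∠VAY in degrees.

1. ∠BYH = 39°  [same arc HB]
2. ∠BAY = 119°  [△BAY]
3. ∠VAY = 61°  [linear pair at A on VB]

∠VAY = 61°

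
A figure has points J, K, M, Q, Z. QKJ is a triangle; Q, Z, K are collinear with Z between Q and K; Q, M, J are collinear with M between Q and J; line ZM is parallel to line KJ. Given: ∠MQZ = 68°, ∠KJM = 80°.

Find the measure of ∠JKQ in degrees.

1. ∠JQK = 68°  [Z on QK, M on QJ]
2. ∠KJQ = 80°  [M on ray JQ]
3. ∠JKQ = 32°  [△QKJ]

∠JKQ = 32°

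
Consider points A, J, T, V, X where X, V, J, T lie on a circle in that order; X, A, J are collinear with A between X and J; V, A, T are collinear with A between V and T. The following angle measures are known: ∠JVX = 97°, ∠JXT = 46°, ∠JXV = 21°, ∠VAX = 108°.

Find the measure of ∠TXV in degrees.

∠TXV = 67°

1. ∠VJX = 62°  [△XVJ]
2. ∠TVX = 51°  [△XAV]
3. ∠VTX = 62°  [same arc XV]
4. ∠TXV = 67°  [△XVT]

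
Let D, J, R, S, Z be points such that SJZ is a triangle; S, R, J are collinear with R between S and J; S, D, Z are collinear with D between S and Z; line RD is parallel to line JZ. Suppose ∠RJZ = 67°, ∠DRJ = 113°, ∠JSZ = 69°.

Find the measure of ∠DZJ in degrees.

∠DZJ = 44°

1. ∠SJZ = 67°  [R on ray JS]
2. ∠JZS = 44°  [△SJZ]
3. ∠DZJ = 44°  [D on ray ZS]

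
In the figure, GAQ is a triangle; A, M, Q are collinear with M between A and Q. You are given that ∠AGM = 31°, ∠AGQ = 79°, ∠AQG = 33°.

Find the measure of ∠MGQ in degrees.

1. ∠GAQ = 68°  [△GAQ]
2. ∠GQM = 33°  [M on ray QA]
3. ∠GAM = 68°  [M on ray AQ]
4. ∠AMG = 81°  [△GAM]
5. ∠GMQ = 99°  [linear pair at M on AQ]
6. ∠MGQ = 48°  [△GMQ]

∠MGQ = 48°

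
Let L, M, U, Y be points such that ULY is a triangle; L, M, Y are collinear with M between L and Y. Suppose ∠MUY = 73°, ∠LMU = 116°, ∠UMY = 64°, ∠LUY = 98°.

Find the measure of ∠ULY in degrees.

1. ∠MYU = 43°  [△UMY]
2. ∠LYU = 43°  [M on ray YL]
3. ∠ULY = 39°  [△ULY]

∠ULY = 39°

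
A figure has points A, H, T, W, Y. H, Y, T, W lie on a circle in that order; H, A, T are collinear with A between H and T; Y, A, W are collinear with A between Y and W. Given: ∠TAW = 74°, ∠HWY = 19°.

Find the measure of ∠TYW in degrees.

∠TYW = 55°

1. ∠HAY = 74°  [vertical angles at A]
2. ∠HTY = 19°  [same arc HY]
3. ∠TAY = 106°  [linear pair at A on HT]
4. ∠TYW = 55°  [△YAT]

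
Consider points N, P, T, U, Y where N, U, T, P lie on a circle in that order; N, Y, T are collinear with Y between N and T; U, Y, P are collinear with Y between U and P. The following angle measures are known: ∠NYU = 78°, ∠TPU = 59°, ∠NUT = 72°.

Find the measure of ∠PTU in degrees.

1. ∠TYU = 102°  [linear pair at Y on NT]
2. ∠TNU = 59°  [same arc UT]
3. ∠NTU = 49°  [△NUT]
4. ∠PUT = 29°  [△UYT]
5. ∠PTU = 92°  [△UTP]

∠PTU = 92°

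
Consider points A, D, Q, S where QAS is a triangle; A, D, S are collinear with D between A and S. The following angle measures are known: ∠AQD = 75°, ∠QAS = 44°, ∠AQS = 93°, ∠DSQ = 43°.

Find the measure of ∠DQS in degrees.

∠DQS = 18°

1. ∠DAQ = 44°  [D on ray AS]
2. ∠ADQ = 61°  [△QAD]
3. ∠QDS = 119°  [linear pair at D on AS]
4. ∠DQS = 18°  [△QDS]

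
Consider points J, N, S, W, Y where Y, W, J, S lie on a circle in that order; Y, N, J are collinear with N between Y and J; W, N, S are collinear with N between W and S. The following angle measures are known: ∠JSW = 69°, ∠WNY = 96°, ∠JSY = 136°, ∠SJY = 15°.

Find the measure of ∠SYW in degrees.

1. ∠JYW = 69°  [same arc WJ]
2. ∠JNS = 96°  [△JNS]
3. ∠SWY = 15°  [△YNW]
4. ∠JYS = 29°  [△YJS]
5. ∠SNY = 84°  [linear pair at N on YJ]
6. ∠WSY = 67°  [△YNS]
7. ∠SYW = 98°  [△YWS]

∠SYW = 98°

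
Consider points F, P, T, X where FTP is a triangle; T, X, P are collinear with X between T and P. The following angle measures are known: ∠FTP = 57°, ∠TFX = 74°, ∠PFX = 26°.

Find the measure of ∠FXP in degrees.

∠FXP = 131°

1. ∠FTX = 57°  [X on ray TP]
2. ∠FXT = 49°  [△FTX]
3. ∠FXP = 131°  [linear pair at X on TP]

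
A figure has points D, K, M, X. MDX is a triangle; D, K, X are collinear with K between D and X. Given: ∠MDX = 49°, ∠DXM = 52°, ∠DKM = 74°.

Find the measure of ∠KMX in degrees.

1. ∠KXM = 52°  [K on ray XD]
2. ∠MKX = 106°  [linear pair at K on DX]
3. ∠KMX = 22°  [△MKX]

∠KMX = 22°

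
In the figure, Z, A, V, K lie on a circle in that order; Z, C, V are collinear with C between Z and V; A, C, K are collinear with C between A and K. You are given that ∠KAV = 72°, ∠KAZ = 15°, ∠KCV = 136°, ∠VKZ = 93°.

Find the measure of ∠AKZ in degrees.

∠AKZ = 64°

1. ∠KZV = 72°  [same arc VK]
2. ∠KCZ = 44°  [linear pair at C on ZV]
3. ∠AKZ = 64°  [△ZCK]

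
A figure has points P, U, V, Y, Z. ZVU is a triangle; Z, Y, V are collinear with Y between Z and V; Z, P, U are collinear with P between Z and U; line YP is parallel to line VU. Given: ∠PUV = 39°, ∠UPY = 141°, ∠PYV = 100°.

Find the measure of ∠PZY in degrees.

∠PZY = 61°

1. ∠YPZ = 39°  [linear pair at P on ZU]
2. ∠PYZ = 80°  [linear pair at Y on ZV]
3. ∠PZY = 61°  [△ZYP]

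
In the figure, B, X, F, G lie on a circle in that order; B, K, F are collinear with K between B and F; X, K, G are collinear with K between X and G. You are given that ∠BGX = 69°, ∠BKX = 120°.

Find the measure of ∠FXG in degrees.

∠FXG = 51°

1. ∠BFX = 69°  [same arc BX]
2. ∠FKX = 60°  [linear pair at K on BF]
3. ∠FXG = 51°  [△XKF]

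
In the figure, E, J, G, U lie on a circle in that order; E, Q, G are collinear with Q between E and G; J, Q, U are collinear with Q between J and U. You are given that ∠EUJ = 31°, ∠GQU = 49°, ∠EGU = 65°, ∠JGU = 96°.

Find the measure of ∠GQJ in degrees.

1. ∠EGJ = 31°  [same arc EJ]
2. ∠GUJ = 66°  [△GQU]
3. ∠GJU = 18°  [△JGU]
4. ∠GQJ = 131°  [△JQG]

∠GQJ = 131°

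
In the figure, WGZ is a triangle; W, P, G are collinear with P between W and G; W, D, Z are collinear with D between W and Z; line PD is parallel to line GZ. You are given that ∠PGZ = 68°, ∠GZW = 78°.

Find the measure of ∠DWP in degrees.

1. ∠WGZ = 68°  [P on ray GW]
2. ∠GWZ = 34°  [△WGZ]
3. ∠DWP = 34°  [P on WG, D on WZ]

∠DWP = 34°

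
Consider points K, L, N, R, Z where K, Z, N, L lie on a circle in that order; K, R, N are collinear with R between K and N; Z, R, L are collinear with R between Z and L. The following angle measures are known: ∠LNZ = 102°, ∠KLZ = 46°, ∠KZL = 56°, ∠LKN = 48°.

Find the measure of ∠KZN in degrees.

1. ∠KNL = 56°  [same arc KL]
2. ∠KLN = 76°  [△KNL]
3. ∠KZN = 104°  [cyclic KZNL, opposite ∠Z+∠L]

∠KZN = 104°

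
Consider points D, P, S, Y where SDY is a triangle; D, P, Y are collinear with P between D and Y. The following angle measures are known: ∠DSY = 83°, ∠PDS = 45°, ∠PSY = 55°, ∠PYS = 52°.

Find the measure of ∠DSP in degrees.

∠DSP = 28°

1. ∠SPY = 73°  [△SPY]
2. ∠DPS = 107°  [linear pair at P on DY]
3. ∠DSP = 28°  [△SDP]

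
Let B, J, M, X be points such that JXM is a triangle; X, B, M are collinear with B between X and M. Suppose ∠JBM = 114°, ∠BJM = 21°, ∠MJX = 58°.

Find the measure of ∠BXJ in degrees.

1. ∠BMJ = 45°  [△JBM]
2. ∠JMX = 45°  [B on ray MX]
3. ∠JXM = 77°  [△JXM]
4. ∠BXJ = 77°  [B on ray XM]

∠BXJ = 77°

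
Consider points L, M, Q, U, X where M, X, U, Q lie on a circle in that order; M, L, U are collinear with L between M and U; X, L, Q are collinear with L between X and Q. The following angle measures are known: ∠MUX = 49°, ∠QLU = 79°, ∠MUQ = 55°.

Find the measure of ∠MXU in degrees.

∠MXU = 85°

1. ∠MLX = 79°  [vertical angles at L]
2. ∠MXQ = 55°  [same arc MQ]
3. ∠UMX = 46°  [△MLX]
4. ∠MXU = 85°  [△MXU]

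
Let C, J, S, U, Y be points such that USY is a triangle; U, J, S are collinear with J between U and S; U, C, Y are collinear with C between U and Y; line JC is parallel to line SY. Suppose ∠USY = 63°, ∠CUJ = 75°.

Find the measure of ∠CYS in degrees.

∠CYS = 42°

1. ∠CJU = 63°  [JC∥SY, corresponding at J]
2. ∠JCU = 42°  [△UJC]
3. ∠JCY = 138°  [linear pair at C on UY]
4. ∠CYS = 42°  [JC∥SY, co-interior at Y–C]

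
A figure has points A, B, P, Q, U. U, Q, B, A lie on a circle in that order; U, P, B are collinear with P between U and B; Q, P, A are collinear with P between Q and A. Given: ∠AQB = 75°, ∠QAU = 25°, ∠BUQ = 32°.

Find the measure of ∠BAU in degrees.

1. ∠QBU = 25°  [same arc UQ]
2. ∠BQU = 123°  [△UQB]
3. ∠BAU = 57°  [cyclic UQBA, opposite ∠Q+∠A]

∠BAU = 57°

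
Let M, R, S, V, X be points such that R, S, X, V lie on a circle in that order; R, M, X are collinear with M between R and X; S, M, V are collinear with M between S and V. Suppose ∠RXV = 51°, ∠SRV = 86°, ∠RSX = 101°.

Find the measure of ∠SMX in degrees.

∠SMX = 87°

1. ∠RSV = 51°  [same arc RV]
2. ∠RVS = 43°  [△RSV]
3. ∠RVX = 79°  [cyclic RSXV, opposite ∠S+∠V]
4. ∠RXS = 43°  [same arc RS]
5. ∠VRX = 50°  [△RXV]
6. ∠VSX = 50°  [same arc XV]
7. ∠SMX = 87°  [△SMX]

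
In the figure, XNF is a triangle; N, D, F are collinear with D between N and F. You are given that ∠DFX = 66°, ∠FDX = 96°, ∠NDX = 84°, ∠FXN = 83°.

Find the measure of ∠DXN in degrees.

∠DXN = 65°

1. ∠NFX = 66°  [D on ray FN]
2. ∠FNX = 31°  [△XNF]
3. ∠DNX = 31°  [D on ray NF]
4. ∠DXN = 65°  [△XND]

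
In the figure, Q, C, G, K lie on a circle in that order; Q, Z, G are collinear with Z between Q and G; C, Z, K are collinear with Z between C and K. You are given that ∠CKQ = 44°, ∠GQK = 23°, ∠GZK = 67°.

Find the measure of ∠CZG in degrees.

1. ∠CGQ = 44°  [same arc QC]
2. ∠GCK = 23°  [same arc GK]
3. ∠CZG = 113°  [△CZG]

∠CZG = 113°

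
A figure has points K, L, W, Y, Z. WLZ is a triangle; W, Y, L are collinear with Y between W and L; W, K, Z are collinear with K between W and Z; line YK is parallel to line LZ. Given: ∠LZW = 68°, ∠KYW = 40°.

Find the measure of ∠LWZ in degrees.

∠LWZ = 72°

1. ∠WKY = 68°  [YK∥LZ, corresponding at K]
2. ∠KWY = 72°  [△WYK]
3. ∠LWZ = 72°  [Y on WL, K on WZ]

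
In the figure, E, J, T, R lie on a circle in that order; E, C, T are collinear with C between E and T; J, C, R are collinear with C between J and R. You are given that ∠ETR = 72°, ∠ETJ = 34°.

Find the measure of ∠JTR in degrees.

1. ∠EJR = 72°  [same arc ER]
2. ∠ERJ = 34°  [same arc EJ]
3. ∠JER = 74°  [△EJR]
4. ∠JTR = 106°  [cyclic EJTR, opposite ∠E+∠T]

∠JTR = 106°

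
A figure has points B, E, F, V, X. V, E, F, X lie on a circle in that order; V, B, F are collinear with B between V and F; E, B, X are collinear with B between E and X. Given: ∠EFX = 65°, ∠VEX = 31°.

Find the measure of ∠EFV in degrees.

1. ∠EVX = 115°  [cyclic VEFX, opposite ∠V+∠F]
2. ∠EXV = 34°  [△VEX]
3. ∠EFV = 34°  [same arc VE]

∠EFV = 34°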